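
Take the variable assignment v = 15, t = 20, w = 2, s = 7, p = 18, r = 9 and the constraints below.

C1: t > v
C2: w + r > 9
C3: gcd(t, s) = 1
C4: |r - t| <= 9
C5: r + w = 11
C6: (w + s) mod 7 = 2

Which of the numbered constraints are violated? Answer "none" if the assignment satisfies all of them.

The assignment fails constraint 4.

C1: t = 20, v = 15; 20 > 15  holds
C2: w + r = 2 + 9 = 11; 11 > 9  holds
C3: gcd(20, 7) = 1  holds
C4: |9 - 20| = 11; 11 > 9, exceeds bound 9  fails
C5: r + w = 9 + 2 = 11  holds
C6: w + s = 9; 9 mod 7 = 2  holds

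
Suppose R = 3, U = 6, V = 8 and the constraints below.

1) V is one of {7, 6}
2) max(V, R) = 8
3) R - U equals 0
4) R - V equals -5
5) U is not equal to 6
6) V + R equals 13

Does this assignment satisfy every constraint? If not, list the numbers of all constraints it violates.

1) V = 8 is not in {7, 6} — violated.
2) max(8, 3) = 8 — satisfied.
3) R - U = 3 - 6 = -3, not 0 — violated.
4) R - V = 3 - 8 = -5 — satisfied.
5) U = 6, but 6 is required to differ — violated.
6) V + R = 8 + 3 = 11, not 13 — violated.

Constraints 1, 3, 5, 6 do not hold.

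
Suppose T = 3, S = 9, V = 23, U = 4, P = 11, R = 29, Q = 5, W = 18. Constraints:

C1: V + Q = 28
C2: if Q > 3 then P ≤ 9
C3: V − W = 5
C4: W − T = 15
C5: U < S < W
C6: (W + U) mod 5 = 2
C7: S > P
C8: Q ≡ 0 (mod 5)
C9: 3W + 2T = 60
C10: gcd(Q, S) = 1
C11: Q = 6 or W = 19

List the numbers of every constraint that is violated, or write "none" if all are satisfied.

C1: V + Q = 23 + 5 = 28  true
C2: Q = 5 > 3, so we need P ≤ 9; but P = 11 > 9  false
C3: V − W = 23 − 18 = 5  true
C4: W − T = 18 − 3 = 15  true
C5: values 4 < 9 < 18  true
C6: W + U = 22; 22 mod 5 = 2  true
C7: S = 9, P = 11; 9 ≤ 11 (want >)  false
C8: 5 mod 5 = 0  true
C9: 3W + 2T = 3(18) + 2(3) = 60  true
C10: gcd(5, 9) = 1  true
C11: Q = 5 ≠ 6 and W = 18 ≠ 19; both disjuncts false  false

Constraints 2, 7, 11 are violated.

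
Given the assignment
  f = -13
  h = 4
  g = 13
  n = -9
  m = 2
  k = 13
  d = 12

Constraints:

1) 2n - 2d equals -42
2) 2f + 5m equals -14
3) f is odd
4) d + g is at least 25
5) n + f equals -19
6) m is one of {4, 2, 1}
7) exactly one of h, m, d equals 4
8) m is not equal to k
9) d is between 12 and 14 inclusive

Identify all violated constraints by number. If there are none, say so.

Constraints 2, 5 do not hold.

1) 2n - 2d = 2(-9) - 2(12) = -42 — OK.
2) 2f + 5m = 2(-13) + 5(2) = -16, not -14 — violated.
3) f = -13 is odd — OK.
4) d + g = 12 + 13 = 25; 25 ≥ 25 — OK.
5) n + f = -9 + (-13) = -22, not -19 — violated.
6) m = 2 is in {4, 2, 1} — OK.
7) h=4, m=2, d=12; 1 of them equals 4 — OK.
8) m = 2, k = 13; distinct — OK.
9) d = 12 lies in [12, 14] — OK.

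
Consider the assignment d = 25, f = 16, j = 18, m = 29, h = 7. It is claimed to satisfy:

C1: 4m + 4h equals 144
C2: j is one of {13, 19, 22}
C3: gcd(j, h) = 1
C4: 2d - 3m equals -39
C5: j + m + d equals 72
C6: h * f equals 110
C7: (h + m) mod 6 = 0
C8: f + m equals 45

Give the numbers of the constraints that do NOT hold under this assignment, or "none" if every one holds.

C1: 4m + 4h = 4(29) + 4(7) = 144  true
C2: j = 18 is not in {13, 19, 22}  false
C3: gcd(18, 7) = 1  true
C4: 2d - 3m = 2(25) - 3(29) = -37, not -39  false
C5: j + m + d = 18 + 29 + 25 = 72  true
C6: h * f = 7 * 16 = 112, not 110  false
C7: h + m = 36; 36 mod 6 = 0  true
C8: f + m = 16 + 29 = 45  true

Violated: 2, 4, and 6.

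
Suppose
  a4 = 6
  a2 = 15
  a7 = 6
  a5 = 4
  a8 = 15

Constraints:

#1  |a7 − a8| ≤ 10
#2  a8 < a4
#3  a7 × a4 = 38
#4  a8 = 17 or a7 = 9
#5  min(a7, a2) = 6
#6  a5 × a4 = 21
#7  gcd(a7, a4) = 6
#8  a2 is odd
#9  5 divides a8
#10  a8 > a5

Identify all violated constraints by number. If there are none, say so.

No — constraints 2, 3, 4, 6 are not satisfied.

#1 |6 − 15| = 9; 9 ≤ 10  yes
#2 a8 = 15, a4 = 6; 15 ≥ 6 (want <)  no
#3 a7 × a4 = 6 × 6 = 36, not 38  no
#4 a8 = 15 ≠ 17 and a7 = 6 ≠ 9; both disjuncts false  no
#5 min(6, 15) = 6  yes
#6 a5 × a4 = 4 × 6 = 24, not 21  no
#7 gcd(6, 6) = 6  yes
#8 a2 = 15 is odd  yes
#9 15 / 5 = 3, so 5 divides 15  yes
#10 a8 = 15, a5 = 4; 15 > 4  yes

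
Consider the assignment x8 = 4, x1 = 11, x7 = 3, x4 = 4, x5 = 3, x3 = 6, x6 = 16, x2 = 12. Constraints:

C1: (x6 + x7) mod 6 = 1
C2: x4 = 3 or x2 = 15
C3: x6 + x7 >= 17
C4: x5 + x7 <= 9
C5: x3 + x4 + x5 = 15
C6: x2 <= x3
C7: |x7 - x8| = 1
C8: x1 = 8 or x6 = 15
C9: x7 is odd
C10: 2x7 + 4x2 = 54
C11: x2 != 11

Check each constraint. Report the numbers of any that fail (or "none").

C1: x6 + x7 = 19; 19 mod 6 = 1  true
C2: x4 = 4 ≠ 3 and x2 = 12 ≠ 15; both disjuncts false  false
C3: x6 + x7 = 16 + 3 = 19; 19 ≥ 17  true
C4: x5 + x7 = 3 + 3 = 6; 6 ≤ 9  true
C5: x3 + x4 + x5 = 6 + 4 + 3 = 13, not 15  false
C6: x2 = 12, x3 = 6; 12 > 6 (want ≤)  false
C7: |3 - 4| = 1  true
C8: x1 = 11 ≠ 8 and x6 = 16 ≠ 15; both disjuncts false  false
C9: x7 = 3 is odd  true
C10: 2x7 + 4x2 = 2(3) + 4(12) = 54  true
C11: x2 = 12, and 12 ≠ 11  true

No — constraints 2, 5, 6, 8 are not satisfied.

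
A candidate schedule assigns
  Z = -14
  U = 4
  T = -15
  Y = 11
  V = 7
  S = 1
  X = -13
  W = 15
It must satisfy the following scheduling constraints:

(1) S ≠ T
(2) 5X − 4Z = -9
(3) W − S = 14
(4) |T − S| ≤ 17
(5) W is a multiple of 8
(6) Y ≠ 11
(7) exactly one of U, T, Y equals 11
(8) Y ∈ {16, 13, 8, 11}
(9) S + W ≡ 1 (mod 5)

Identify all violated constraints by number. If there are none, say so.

No — constraints 5 and 6 are not satisfied.

(1) S = 1, T = -15; distinct — OK.
(2) 5X − 4Z = 5(-13) − 4(-14) = -9 — OK.
(3) W − S = 15 − 1 = 14 — OK.
(4) |-15 − 1| = 16; 16 ≤ 17 — OK.
(5) 15 = 8×1 + 7, so 8 does not divide 15 — violated.
(6) Y = 11, but 11 is required to differ — violated.
(7) U=4, T=-15, Y=11; 1 of them equals 11 — OK.
(8) Y = 11 is in {16, 13, 8, 11} — OK.
(9) S + W = 16; 16 mod 5 = 1 — OK.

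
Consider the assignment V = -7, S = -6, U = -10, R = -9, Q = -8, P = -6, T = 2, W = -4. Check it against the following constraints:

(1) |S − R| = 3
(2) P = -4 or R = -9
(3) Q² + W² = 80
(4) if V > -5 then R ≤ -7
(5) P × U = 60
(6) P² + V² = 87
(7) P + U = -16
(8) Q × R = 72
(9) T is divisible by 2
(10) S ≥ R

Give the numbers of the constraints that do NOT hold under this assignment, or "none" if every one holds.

No — constraint 6 is not satisfied.

(1) |-6 − (-9)| = 3 — holds.
(2) P = -6 ≠ -4, but R = -9 = -9 (second disjunct) — holds.
(3) Q² + W² = (-8)² + (-4)² = 64 + 16 = 80 — holds.
(4) V = -7, not > -5; antecedent false, conditional vacuously true — holds.
(5) P × U = -6 × (-10) = 60 — holds.
(6) P² + V² = (-6)² + (-7)² = 36 + 49 = 85, not 87 — fails.
(7) P + U = -6 + (-10) = -16 — holds.
(8) Q × R = -8 × (-9) = 72 — holds.
(9) 2 / 2 = 1, so 2 divides 2 — holds.
(10) S = -6, R = -9; -6 ≥ -9 — holds.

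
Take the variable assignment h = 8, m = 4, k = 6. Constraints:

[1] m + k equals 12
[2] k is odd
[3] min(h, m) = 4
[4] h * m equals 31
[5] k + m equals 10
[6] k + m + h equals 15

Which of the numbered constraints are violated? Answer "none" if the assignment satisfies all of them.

Constraints 1, 2, 4, 6 are violated.

[1] m + k = 4 + 6 = 10, not 12  FAIL
[2] k = 6 is even  FAIL
[3] min(8, 4) = 4  OK
[4] h * m = 8 * 4 = 32, not 31  FAIL
[5] k + m = 6 + 4 = 10  OK
[6] k + m + h = 6 + 4 + 8 = 18, not 15  FAIL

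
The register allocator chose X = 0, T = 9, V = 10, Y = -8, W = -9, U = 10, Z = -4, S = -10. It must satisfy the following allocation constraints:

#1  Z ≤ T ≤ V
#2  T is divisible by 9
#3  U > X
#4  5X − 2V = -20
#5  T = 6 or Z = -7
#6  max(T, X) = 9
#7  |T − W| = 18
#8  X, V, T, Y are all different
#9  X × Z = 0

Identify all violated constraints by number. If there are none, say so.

Constraint 5 is violated.

#1 values -4 ≤ 9 ≤ 10 — holds.
#2 9 / 9 = 1, so 9 divides 9 — holds.
#3 U = 10, X = 0; 10 > 0 — holds.
#4 5X − 2V = 5(0) − 2(10) = -20 — holds.
#5 T = 9 ≠ 6 and Z = -4 ≠ -7; both disjuncts false — fails.
#6 max(9, 0) = 9 — holds.
#7 |9 − (-9)| = 18 — holds.
#8 values 0, 10, 9, -8 are pairwise distinct — holds.
#9 X × Z = 0 × (-4) = 0 — holds.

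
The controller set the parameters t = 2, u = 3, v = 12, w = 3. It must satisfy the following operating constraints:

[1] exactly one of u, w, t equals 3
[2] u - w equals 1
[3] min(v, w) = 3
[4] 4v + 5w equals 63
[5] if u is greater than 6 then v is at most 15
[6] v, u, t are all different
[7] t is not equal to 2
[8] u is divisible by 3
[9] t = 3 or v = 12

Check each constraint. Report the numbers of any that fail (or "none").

Constraints 1, 2, 7 are violated.

[1] u=3, w=3, t=2; 2 of them equal 3, not exactly one  no
[2] u - w = 3 - 3 = 0, not 1  no
[3] min(12, 3) = 3  yes
[4] 4v + 5w = 4(12) + 5(3) = 63  yes
[5] u = 3, not > 6; antecedent false, conditional vacuously true  yes
[6] values 12, 3, 2 are pairwise distinct  yes
[7] t = 2, but 2 is required to differ  no
[8] 3 / 3 = 1, so 3 divides 3  yes
[9] t = 2 ≠ 3, but v = 12 = 12 (second disjunct)  yes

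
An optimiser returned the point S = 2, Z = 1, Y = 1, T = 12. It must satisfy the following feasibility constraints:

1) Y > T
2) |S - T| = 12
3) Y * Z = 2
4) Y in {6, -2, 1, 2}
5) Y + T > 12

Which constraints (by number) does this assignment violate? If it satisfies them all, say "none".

1) Y = 1, T = 12; 1 ≤ 12 (want >) — violated.
2) |2 - 12| = 10, not 12 — violated.
3) Y * Z = 1 * 1 = 1, not 2 — violated.
4) Y = 1 is in {6, -2, 1, 2} — satisfied.
5) Y + T = 1 + 12 = 13; 13 > 12 — satisfied.

No — constraints 1, 2, 3 are not satisfied.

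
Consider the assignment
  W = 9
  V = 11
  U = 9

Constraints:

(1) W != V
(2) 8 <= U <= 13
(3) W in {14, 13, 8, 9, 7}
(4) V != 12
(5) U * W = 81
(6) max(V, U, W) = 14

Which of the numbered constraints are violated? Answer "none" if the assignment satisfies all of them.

Violated: 6.

(1) W = 9, V = 11; distinct  holds
(2) U = 9 lies in [8, 13]  holds
(3) W = 9 is in {14, 13, 8, 9, 7}  holds
(4) V = 11, and 11 ≠ 12  holds
(5) U * W = 9 * 9 = 81  holds
(6) max(11, 9, 9) = 11, not 14  fails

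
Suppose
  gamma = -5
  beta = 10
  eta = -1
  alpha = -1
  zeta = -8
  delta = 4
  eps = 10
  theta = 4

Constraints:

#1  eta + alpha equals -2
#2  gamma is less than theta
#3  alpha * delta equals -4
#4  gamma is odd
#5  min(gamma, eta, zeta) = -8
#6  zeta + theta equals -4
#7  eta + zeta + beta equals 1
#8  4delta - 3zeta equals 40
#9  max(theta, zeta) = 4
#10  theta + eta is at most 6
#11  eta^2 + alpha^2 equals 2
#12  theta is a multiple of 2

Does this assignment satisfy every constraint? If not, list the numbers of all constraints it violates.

The assignment satisfies every constraint.

#1 eta + alpha = -1 + (-1) = -2 — holds.
#2 gamma = -5, theta = 4; -5 < 4 — holds.
#3 alpha * delta = -1 * 4 = -4 — holds.
#4 gamma = -5 is odd — holds.
#5 min(-5, -1, -8) = -8 — holds.
#6 zeta + theta = -8 + 4 = -4 — holds.
#7 eta + zeta + beta = -1 + (-8) + 10 = 1 — holds.
#8 4delta - 3zeta = 4(4) - 3(-8) = 40 — holds.
#9 max(4, -8) = 4 — holds.
#10 theta + eta = 4 + (-1) = 3; 3 ≤ 6 — holds.
#11 eta^2 + alpha^2 = (-1)^2 + (-1)^2 = 1 + 1 = 2 — holds.
#12 4 / 2 = 2, so 2 divides 4 — holds.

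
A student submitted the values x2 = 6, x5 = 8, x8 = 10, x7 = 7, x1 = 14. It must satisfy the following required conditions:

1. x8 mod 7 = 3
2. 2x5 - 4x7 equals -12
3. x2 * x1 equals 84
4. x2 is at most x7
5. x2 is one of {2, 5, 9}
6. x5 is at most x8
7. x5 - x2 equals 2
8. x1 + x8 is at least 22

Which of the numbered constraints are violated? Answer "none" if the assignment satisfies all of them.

The assignment fails constraint 5.

1. 10 mod 7 = 3 — satisfied.
2. 2x5 - 4x7 = 2(8) - 4(7) = -12 — satisfied.
3. x2 * x1 = 6 * 14 = 84 — satisfied.
4. x2 = 6, x7 = 7; 6 ≤ 7 — satisfied.
5. x2 = 6 is not in {2, 5, 9} — violated.
6. x5 = 8, x8 = 10; 8 ≤ 10 — satisfied.
7. x5 - x2 = 8 - 6 = 2 — satisfied.
8. x1 + x8 = 14 + 10 = 24; 24 ≥ 22 — satisfied.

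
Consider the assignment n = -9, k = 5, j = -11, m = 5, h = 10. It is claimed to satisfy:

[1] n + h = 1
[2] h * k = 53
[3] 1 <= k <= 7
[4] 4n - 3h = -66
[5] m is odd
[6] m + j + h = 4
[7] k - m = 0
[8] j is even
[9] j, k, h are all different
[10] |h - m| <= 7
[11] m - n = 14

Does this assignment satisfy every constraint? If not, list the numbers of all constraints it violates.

[1] n + h = -9 + 10 = 1 — holds.
[2] h * k = 10 * 5 = 50, not 53 — does not hold.
[3] k = 5 lies in [1, 7] — holds.
[4] 4n - 3h = 4(-9) - 3(10) = -66 — holds.
[5] m = 5 is odd — holds.
[6] m + j + h = 5 + (-11) + 10 = 4 — holds.
[7] k - m = 5 - 5 = 0 — holds.
[8] j = -11 is odd — does not hold.
[9] values -11, 5, 10 are pairwise distinct — holds.
[10] |10 - 5| = 5; 5 ≤ 7 — holds.
[11] m - n = 5 - (-9) = 14 — holds.

Constraints 2 and 8 do not hold.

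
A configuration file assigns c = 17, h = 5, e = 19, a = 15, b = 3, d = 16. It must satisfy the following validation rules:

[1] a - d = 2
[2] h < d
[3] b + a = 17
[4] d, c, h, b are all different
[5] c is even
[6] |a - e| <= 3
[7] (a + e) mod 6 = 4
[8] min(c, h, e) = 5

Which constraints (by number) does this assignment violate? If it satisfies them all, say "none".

The assignment fails constraints 1, 3, 5, 6.

[1] a - d = 15 - 16 = -1, not 2 — violated.
[2] h = 5, d = 16; 5 < 16 — OK.
[3] b + a = 3 + 15 = 18, not 17 — violated.
[4] values 16, 17, 5, 3 are pairwise distinct — OK.
[5] c = 17 is odd — violated.
[6] |15 - 19| = 4; 4 > 3, exceeds bound 3 — violated.
[7] a + e = 34; 34 mod 6 = 4 — OK.
[8] min(17, 5, 19) = 5 — OK.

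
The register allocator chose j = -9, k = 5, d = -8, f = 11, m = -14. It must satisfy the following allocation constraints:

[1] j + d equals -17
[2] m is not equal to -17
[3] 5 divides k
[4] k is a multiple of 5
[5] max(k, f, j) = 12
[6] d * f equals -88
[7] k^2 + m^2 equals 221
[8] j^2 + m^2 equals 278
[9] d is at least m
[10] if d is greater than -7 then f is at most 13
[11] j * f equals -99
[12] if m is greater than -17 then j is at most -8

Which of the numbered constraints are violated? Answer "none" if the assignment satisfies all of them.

Constraints 5 and 8 do not hold.

[1] j + d = -9 + (-8) = -17 — holds.
[2] m = -14, and -14 ≠ -17 — holds.
[3] 5 / 5 = 1, so 5 divides 5 — holds.
[4] 5 / 5 = 1, so 5 divides 5 — holds.
[5] max(5, 11, -9) = 11, not 12 — does not hold.
[6] d * f = -8 * 11 = -88 — holds.
[7] k^2 + m^2 = 5^2 + (-14)^2 = 25 + 196 = 221 — holds.
[8] j^2 + m^2 = (-9)^2 + (-14)^2 = 81 + 196 = 277, not 278 — does not hold.
[9] d = -8, m = -14; -8 ≥ -14 — holds.
[10] d = -8, not > -7; antecedent false, conditional vacuously true — holds.
[11] j * f = -9 * 11 = -99 — holds.
[12] m = -14 > -17, so we need j ≤ -8; j = -9 ≤ -8 — holds.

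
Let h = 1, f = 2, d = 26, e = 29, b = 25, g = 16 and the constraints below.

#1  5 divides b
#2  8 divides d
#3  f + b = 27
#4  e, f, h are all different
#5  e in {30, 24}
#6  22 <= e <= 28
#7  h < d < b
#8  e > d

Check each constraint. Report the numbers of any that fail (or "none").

#1 25 / 5 = 5, so 5 divides 25 — holds.
#2 26 = 8*3 + 2, so 8 does not divide 26 — does not hold.
#3 f + b = 2 + 25 = 27 — holds.
#4 values 29, 2, 1 are pairwise distinct — holds.
#5 e = 29 is not in {30, 24} — does not hold.
#6 e = 29 is outside [22, 28] — does not hold.
#7 values 1, 26, 25; d = 26 is not < b = 25 — does not hold.
#8 e = 29, d = 26; 29 > 26 — holds.

Constraints 2, 5, 6, 7 do not hold.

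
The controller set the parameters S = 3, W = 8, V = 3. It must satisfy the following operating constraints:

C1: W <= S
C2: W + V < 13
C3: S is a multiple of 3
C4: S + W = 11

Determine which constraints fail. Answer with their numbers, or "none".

Constraint 1 does not hold.

C1: W = 8, S = 3; 8 > 3 (want ≤) — violated.
C2: W + V = 8 + 3 = 11; 11 < 13 — satisfied.
C3: 3 / 3 = 1, so 3 divides 3 — satisfied.
C4: S + W = 3 + 8 = 11 — satisfied.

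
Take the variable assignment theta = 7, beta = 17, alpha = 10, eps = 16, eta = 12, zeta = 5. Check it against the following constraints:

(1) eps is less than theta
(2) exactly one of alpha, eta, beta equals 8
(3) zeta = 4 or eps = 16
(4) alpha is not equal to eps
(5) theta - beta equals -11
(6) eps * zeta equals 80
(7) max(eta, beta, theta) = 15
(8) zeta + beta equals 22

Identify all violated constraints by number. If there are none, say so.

(1) eps = 16, theta = 7; 16 ≥ 7 (want <) — violated.
(2) alpha=10, eta=12, beta=17; 0 of them equal 8, not exactly one — violated.
(3) zeta = 5 ≠ 4, but eps = 16 = 16 (second disjunct) — satisfied.
(4) alpha = 10, eps = 16; distinct — satisfied.
(5) theta - beta = 7 - 17 = -10, not -11 — violated.
(6) eps * zeta = 16 * 5 = 80 — satisfied.
(7) max(12, 17, 7) = 17, not 15 — violated.
(8) zeta + beta = 5 + 17 = 22 — satisfied.

Constraints 1, 2, 5, and 7 do not hold.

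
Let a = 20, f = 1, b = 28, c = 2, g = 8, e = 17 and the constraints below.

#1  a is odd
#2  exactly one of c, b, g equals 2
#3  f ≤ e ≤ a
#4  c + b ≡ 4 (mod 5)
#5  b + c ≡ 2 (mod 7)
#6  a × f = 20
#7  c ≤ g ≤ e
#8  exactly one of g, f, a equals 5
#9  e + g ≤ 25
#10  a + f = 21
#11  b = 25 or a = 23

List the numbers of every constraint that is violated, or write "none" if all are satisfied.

#1 a = 20 is even — violated.
#2 c=2, b=28, g=8; 1 of them equals 2 — OK.
#3 values 1 ≤ 17 ≤ 20 — OK.
#4 c + b = 30; 30 mod 5 = 0, not 4 — violated.
#5 b + c = 30; 30 mod 7 = 2 — OK.
#6 a × f = 20 × 1 = 20 — OK.
#7 values 2 ≤ 8 ≤ 17 — OK.
#8 g=8, f=1, a=20; 0 of them equal 5, not exactly one — violated.
#9 e + g = 17 + 8 = 25; 25 ≤ 25 — OK.
#10 a + f = 20 + 1 = 21 — OK.
#11 b = 28 ≠ 25 and a = 20 ≠ 23; both disjuncts false — violated.

Constraints 1, 4, 8, 11 do not hold.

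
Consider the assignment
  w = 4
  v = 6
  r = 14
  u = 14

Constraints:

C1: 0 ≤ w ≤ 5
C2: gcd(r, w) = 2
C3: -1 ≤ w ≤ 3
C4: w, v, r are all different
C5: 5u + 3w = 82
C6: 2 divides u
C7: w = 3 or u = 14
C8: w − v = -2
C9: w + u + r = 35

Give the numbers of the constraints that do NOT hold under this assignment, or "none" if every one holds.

The assignment fails constraints 3 and 9.

C1: w = 4 lies in [0, 5] — holds.
C2: gcd(14, 4) = 2 — holds.
C3: w = 4 is outside [-1, 3] — does not hold.
C4: values 4, 6, 14 are pairwise distinct — holds.
C5: 5u + 3w = 5(14) + 3(4) = 82 — holds.
C6: 14 / 2 = 7, so 2 divides 14 — holds.
C7: w = 4 ≠ 3, but u = 14 = 14 (second disjunct) — holds.
C8: w − v = 4 − 6 = -2 — holds.
C9: w + u + r = 4 + 14 + 14 = 32, not 35 — does not hold.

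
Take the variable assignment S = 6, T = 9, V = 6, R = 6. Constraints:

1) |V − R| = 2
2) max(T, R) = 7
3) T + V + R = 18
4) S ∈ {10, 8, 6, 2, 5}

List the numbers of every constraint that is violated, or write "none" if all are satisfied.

1) |6 − 6| = 0, not 2 — violated.
2) max(9, 6) = 9, not 7 — violated.
3) T + V + R = 9 + 6 + 6 = 21, not 18 — violated.
4) S = 6 is in {10, 8, 6, 2, 5} — OK.

The assignment fails constraints 1, 2, and 3.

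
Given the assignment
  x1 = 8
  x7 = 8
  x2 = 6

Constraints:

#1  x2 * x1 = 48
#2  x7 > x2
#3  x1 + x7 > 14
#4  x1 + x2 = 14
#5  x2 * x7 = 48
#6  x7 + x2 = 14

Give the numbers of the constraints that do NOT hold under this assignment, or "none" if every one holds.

All constraints are satisfied.

#1 x2 * x1 = 6 * 8 = 48  OK
#2 x7 = 8, x2 = 6; 8 > 6  OK
#3 x1 + x7 = 8 + 8 = 16; 16 > 14  OK
#4 x1 + x2 = 8 + 6 = 14  OK
#5 x2 * x7 = 6 * 8 = 48  OK
#6 x7 + x2 = 8 + 6 = 14  OK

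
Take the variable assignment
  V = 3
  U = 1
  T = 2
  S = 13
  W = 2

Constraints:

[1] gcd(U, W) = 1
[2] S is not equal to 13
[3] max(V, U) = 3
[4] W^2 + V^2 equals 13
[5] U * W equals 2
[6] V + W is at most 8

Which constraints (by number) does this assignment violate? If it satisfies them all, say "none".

Violated: 2.

[1] gcd(1, 2) = 1  ✓
[2] S = 13, but 13 is required to differ  ✗
[3] max(3, 1) = 3  ✓
[4] W^2 + V^2 = 2^2 + 3^2 = 4 + 9 = 13  ✓
[5] U * W = 1 * 2 = 2  ✓
[6] V + W = 3 + 2 = 5; 5 ≤ 8  ✓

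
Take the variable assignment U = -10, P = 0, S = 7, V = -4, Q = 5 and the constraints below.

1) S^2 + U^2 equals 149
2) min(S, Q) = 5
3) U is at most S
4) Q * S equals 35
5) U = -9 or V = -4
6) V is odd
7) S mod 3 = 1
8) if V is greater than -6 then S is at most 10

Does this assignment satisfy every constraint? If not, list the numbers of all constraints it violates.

The assignment fails constraint 6.

1) S^2 + U^2 = 7^2 + (-10)^2 = 49 + 100 = 149 — OK.
2) min(7, 5) = 5 — OK.
3) U = -10, S = 7; -10 ≤ 7 — OK.
4) Q * S = 5 * 7 = 35 — OK.
5) U = -10 ≠ -9, but V = -4 = -4 (second disjunct) — OK.
6) V = -4 is even — violated.
7) 7 mod 3 = 1 — OK.
8) V = -4 > -6, so we need S ≤ 10; S = 7 ≤ 10 — OK.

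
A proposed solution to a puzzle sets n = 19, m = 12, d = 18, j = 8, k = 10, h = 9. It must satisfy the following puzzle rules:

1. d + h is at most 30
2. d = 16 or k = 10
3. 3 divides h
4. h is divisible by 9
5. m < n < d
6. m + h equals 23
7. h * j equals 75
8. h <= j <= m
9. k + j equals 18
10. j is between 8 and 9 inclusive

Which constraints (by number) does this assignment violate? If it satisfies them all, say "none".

The assignment fails constraints 5, 6, 7, 8.

1. d + h = 18 + 9 = 27; 27 ≤ 30 — holds.
2. d = 18 ≠ 16, but k = 10 = 10 (second disjunct) — holds.
3. 9 / 3 = 3, so 3 divides 9 — holds.
4. 9 / 9 = 1, so 9 divides 9 — holds.
5. values 12, 19, 18; n = 19 is not < d = 18 — fails.
6. m + h = 12 + 9 = 21, not 23 — fails.
7. h * j = 9 * 8 = 72, not 75 — fails.
8. values 9, 8, 12; h = 9 is not <= j = 8 — fails.
9. k + j = 10 + 8 = 18 — holds.
10. j = 8 lies in [8, 9] — holds.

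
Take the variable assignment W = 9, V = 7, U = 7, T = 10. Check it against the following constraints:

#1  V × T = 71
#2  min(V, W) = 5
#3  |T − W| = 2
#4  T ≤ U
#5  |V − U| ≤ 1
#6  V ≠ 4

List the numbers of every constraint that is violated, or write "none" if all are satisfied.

#1 V × T = 7 × 10 = 70, not 71 — fails.
#2 min(7, 9) = 7, not 5 — fails.
#3 |10 − 9| = 1, not 2 — fails.
#4 T = 10, U = 7; 10 > 7 (want ≤) — fails.
#5 |7 − 7| = 0; 0 ≤ 1 — holds.
#6 V = 7, and 7 ≠ 4 — holds.

The assignment fails constraints 1, 2, 3, 4.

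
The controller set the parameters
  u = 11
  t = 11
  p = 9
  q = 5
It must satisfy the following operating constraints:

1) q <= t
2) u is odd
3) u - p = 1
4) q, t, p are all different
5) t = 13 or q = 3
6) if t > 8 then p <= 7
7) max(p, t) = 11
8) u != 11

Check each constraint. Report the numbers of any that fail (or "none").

Constraints 3, 5, 6, and 8 do not hold.

1) q = 5, t = 11; 5 ≤ 11 — OK.
2) u = 11 is odd — OK.
3) u - p = 11 - 9 = 2, not 1 — violated.
4) values 5, 11, 9 are pairwise distinct — OK.
5) t = 11 ≠ 13 and q = 5 ≠ 3; both disjuncts false — violated.
6) t = 11 > 8, so we need p ≤ 7; but p = 9 > 7 — violated.
7) max(9, 11) = 11 — OK.
8) u = 11, but 11 is required to differ — violated.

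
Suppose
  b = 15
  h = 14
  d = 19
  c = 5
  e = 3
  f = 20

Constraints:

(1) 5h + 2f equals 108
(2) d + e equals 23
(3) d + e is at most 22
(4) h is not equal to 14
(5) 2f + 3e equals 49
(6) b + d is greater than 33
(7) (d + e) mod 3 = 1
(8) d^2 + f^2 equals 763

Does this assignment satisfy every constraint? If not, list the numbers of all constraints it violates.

(1) 5h + 2f = 5(14) + 2(20) = 110, not 108 — does not hold.
(2) d + e = 19 + 3 = 22, not 23 — does not hold.
(3) d + e = 19 + 3 = 22; 22 ≤ 22 — holds.
(4) h = 14, but 14 is required to differ — does not hold.
(5) 2f + 3e = 2(20) + 3(3) = 49 — holds.
(6) b + d = 15 + 19 = 34; 34 > 33 — holds.
(7) d + e = 22; 22 mod 3 = 1 — holds.
(8) d^2 + f^2 = 19^2 + 20^2 = 361 + 400 = 761, not 763 — does not hold.

No — constraints 1, 2, 4, and 8 are not satisfied.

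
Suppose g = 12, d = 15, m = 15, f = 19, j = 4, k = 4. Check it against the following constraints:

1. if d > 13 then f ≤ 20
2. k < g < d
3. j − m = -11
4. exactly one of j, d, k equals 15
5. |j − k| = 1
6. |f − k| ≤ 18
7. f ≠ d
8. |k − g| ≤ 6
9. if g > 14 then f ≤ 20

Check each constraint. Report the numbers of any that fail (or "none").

Constraints 5, 8 do not hold.

1. d = 15 > 13, so we need f ≤ 20; f = 19 ≤ 20 — holds.
2. values 4 < 12 < 15 — holds.
3. j − m = 4 − 15 = -11 — holds.
4. j=4, d=15, k=4; 1 of them equals 15 — holds.
5. |4 − 4| = 0, not 1 — does not hold.
6. |19 − 4| = 15; 15 ≤ 18 — holds.
7. f = 19, d = 15; distinct — holds.
8. |4 − 12| = 8; 8 > 6, exceeds bound 6 — does not hold.
9. g = 12, not > 14; antecedent false, conditional vacuously true — holds.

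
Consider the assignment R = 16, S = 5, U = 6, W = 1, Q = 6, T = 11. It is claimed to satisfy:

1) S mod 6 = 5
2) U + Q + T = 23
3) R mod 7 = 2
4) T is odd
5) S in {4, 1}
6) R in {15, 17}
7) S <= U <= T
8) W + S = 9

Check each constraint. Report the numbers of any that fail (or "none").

Constraints 5, 6, and 8 do not hold.

1) 5 mod 6 = 5 — holds.
2) U + Q + T = 6 + 6 + 11 = 23 — holds.
3) 16 mod 7 = 2 — holds.
4) T = 11 is odd — holds.
5) S = 5 is not in {4, 1} — does not hold.
6) R = 16 is not in {15, 17} — does not hold.
7) values 5 <= 6 <= 11 — holds.
8) W + S = 1 + 5 = 6, not 9 — does not hold.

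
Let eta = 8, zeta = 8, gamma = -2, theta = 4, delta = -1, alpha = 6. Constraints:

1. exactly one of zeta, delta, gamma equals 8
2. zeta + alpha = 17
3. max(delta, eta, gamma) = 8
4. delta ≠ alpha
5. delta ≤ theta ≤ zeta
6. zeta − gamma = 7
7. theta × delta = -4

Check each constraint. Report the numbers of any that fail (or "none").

1. zeta=8, delta=-1, gamma=-2; 1 of them equals 8  ✓
2. zeta + alpha = 8 + 6 = 14, not 17  ✗
3. max(-1, 8, -2) = 8  ✓
4. delta = -1, alpha = 6; distinct  ✓
5. values -1 ≤ 4 ≤ 8  ✓
6. zeta − gamma = 8 − (-2) = 10, not 7  ✗
7. theta × delta = 4 × (-1) = -4  ✓

Constraints 2 and 6 do not hold.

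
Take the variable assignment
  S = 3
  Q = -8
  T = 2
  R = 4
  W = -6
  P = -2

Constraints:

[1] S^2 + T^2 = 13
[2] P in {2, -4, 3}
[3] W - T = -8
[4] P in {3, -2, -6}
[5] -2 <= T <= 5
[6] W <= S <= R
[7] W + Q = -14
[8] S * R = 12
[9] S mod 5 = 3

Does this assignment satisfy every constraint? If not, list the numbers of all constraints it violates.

No — constraint 2 is not satisfied.

[1] S^2 + T^2 = 3^2 + 2^2 = 9 + 4 = 13 — holds.
[2] P = -2 is not in {2, -4, 3} — does not hold.
[3] W - T = -6 - 2 = -8 — holds.
[4] P = -2 is in {3, -2, -6} — holds.
[5] T = 2 lies in [-2, 5] — holds.
[6] values -6 <= 3 <= 4 — holds.
[7] W + Q = -6 + (-8) = -14 — holds.
[8] S * R = 3 * 4 = 12 — holds.
[9] 3 mod 5 = 3 — holds.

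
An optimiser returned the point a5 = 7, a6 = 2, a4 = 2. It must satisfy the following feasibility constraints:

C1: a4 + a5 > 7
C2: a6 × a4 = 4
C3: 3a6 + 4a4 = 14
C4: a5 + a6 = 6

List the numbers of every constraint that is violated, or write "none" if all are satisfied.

C1: a4 + a5 = 2 + 7 = 9; 9 > 7  holds
C2: a6 × a4 = 2 × 2 = 4  holds
C3: 3a6 + 4a4 = 3(2) + 4(2) = 14  holds
C4: a5 + a6 = 7 + 2 = 9, not 6  fails

The assignment fails constraint 4.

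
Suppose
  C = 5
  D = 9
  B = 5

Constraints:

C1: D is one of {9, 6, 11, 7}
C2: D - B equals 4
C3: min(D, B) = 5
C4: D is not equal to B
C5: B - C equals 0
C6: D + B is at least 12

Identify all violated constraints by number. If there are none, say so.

C1: D = 9 is in {9, 6, 11, 7}  OK
C2: D - B = 9 - 5 = 4  OK
C3: min(9, 5) = 5  OK
C4: D = 9, B = 5; distinct  OK
C5: B - C = 5 - 5 = 0  OK
C6: D + B = 9 + 5 = 14; 14 ≥ 12  OK

The assignment satisfies every constraint.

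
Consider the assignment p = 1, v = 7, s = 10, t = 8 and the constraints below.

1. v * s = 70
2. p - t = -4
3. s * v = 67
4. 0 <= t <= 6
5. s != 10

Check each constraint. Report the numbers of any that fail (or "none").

1. v * s = 7 * 10 = 70  yes
2. p - t = 1 - 8 = -7, not -4  no
3. s * v = 10 * 7 = 70, not 67  no
4. t = 8 is outside [0, 6]  no
5. s = 10, but 10 is required to differ  no

Constraints 2, 3, 4, 5 are violated.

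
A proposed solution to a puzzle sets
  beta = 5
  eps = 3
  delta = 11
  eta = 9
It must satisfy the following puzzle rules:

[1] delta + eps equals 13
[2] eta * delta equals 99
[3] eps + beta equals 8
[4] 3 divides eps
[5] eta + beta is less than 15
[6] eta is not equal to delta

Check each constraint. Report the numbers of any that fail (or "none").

[1] delta + eps = 11 + 3 = 14, not 13  ✘
[2] eta * delta = 9 * 11 = 99  ✔
[3] eps + beta = 3 + 5 = 8  ✔
[4] 3 / 3 = 1, so 3 divides 3  ✔
[5] eta + beta = 9 + 5 = 14; 14 < 15  ✔
[6] eta = 9, delta = 11; distinct  ✔

The assignment fails constraint 1.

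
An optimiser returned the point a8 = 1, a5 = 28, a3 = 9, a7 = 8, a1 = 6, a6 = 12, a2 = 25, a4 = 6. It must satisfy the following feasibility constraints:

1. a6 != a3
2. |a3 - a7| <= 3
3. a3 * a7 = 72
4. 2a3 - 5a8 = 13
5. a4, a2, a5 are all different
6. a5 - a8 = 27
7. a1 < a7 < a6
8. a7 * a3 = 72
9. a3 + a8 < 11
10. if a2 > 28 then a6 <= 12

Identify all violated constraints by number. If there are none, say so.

1. a6 = 12, a3 = 9; distinct  holds
2. |9 - 8| = 1; 1 ≤ 3  holds
3. a3 * a7 = 9 * 8 = 72  holds
4. 2a3 - 5a8 = 2(9) - 5(1) = 13  holds
5. values 6, 25, 28 are pairwise distinct  holds
6. a5 - a8 = 28 - 1 = 27  holds
7. values 6 < 8 < 12  holds
8. a7 * a3 = 8 * 9 = 72  holds
9. a3 + a8 = 9 + 1 = 10; 10 < 11  holds
10. a2 = 25, not > 28; antecedent false, conditional vacuously true  holds

Yes — all constraints hold.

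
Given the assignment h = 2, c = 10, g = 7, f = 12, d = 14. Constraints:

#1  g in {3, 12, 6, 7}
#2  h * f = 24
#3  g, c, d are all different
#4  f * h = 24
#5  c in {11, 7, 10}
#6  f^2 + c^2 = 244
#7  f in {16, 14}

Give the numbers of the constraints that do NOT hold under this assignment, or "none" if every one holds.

Constraint 7 does not hold.

#1 g = 7 is in {3, 12, 6, 7} — holds.
#2 h * f = 2 * 12 = 24 — holds.
#3 values 7, 10, 14 are pairwise distinct — holds.
#4 f * h = 12 * 2 = 24 — holds.
#5 c = 10 is in {11, 7, 10} — holds.
#6 f^2 + c^2 = 12^2 + 10^2 = 144 + 100 = 244 — holds.
#7 f = 12 is not in {16, 14} — does not hold.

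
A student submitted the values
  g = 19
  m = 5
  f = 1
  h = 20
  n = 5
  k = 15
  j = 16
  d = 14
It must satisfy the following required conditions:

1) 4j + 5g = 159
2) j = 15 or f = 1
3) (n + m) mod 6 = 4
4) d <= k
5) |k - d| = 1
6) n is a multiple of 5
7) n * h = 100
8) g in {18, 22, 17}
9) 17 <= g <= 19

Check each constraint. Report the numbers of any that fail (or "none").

1) 4j + 5g = 4(16) + 5(19) = 159 — OK.
2) j = 16 ≠ 15, but f = 1 = 1 (second disjunct) — OK.
3) n + m = 10; 10 mod 6 = 4 — OK.
4) d = 14, k = 15; 14 ≤ 15 — OK.
5) |15 - 14| = 1 — OK.
6) 5 / 5 = 1, so 5 divides 5 — OK.
7) n * h = 5 * 20 = 100 — OK.
8) g = 19 is not in {18, 22, 17} — violated.
9) g = 19 lies in [17, 19] — OK.

The assignment fails constraint 8.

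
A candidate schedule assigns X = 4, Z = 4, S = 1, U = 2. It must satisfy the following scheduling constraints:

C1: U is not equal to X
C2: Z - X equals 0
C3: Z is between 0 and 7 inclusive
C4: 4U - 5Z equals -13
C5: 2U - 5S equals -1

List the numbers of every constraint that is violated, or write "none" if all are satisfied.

No — constraint 4 is not satisfied.

C1: U = 2, X = 4; distinct  OK
C2: Z - X = 4 - 4 = 0  OK
C3: Z = 4 lies in [0, 7]  OK
C4: 4U - 5Z = 4(2) - 5(4) = -12, not -13  FAIL
C5: 2U - 5S = 2(2) - 5(1) = -1  OK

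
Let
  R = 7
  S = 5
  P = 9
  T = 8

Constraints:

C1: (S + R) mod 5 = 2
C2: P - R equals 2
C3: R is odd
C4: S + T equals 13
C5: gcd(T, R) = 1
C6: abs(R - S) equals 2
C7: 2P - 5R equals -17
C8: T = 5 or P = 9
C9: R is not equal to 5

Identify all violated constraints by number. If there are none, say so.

The assignment satisfies every constraint.

C1: S + R = 12; 12 mod 5 = 2  true
C2: P - R = 9 - 7 = 2  true
C3: R = 7 is odd  true
C4: S + T = 5 + 8 = 13  true
C5: gcd(8, 7) = 1  true
C6: abs(7 - 5) = 2  true
C7: 2P - 5R = 2(9) - 5(7) = -17  true
C8: T = 8 ≠ 5, but P = 9 = 9 (second disjunct)  true
C9: R = 7, and 7 ≠ 5  true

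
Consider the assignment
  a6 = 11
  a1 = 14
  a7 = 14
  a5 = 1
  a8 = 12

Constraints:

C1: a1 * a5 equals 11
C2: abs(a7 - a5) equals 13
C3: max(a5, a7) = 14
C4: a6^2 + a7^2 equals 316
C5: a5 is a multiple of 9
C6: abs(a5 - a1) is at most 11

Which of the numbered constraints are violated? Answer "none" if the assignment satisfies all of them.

C1: a1 * a5 = 14 * 1 = 14, not 11 — fails.
C2: abs(14 - 1) = 13 — holds.
C3: max(1, 14) = 14 — holds.
C4: a6^2 + a7^2 = 11^2 + 14^2 = 121 + 196 = 317, not 316 — fails.
C5: 1 = 9*0 + 1, so 9 does not divide 1 — fails.
C6: abs(1 - 14) = 13; 13 > 11, exceeds bound 11 — fails.

Constraints 1, 4, 5, and 6 do not hold.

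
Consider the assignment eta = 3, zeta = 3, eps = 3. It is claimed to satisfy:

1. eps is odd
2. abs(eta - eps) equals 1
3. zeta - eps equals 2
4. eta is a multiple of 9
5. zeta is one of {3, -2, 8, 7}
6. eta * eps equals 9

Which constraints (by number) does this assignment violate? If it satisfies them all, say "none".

1. eps = 3 is odd — holds.
2. abs(3 - 3) = 0, not 1 — fails.
3. zeta - eps = 3 - 3 = 0, not 2 — fails.
4. 3 = 9*0 + 3, so 9 does not divide 3 — fails.
5. zeta = 3 is in {3, -2, 8, 7} — holds.
6. eta * eps = 3 * 3 = 9 — holds.

The assignment fails constraints 2, 3, and 4.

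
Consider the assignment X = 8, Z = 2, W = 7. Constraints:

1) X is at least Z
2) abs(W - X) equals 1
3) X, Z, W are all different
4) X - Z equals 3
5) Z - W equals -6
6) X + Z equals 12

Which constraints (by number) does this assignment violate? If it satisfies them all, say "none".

Violated: 4, 5, and 6.

1) X = 8, Z = 2; 8 ≥ 2  OK
2) abs(7 - 8) = 1  OK
3) values 8, 2, 7 are pairwise distinct  OK
4) X - Z = 8 - 2 = 6, not 3  FAIL
5) Z - W = 2 - 7 = -5, not -6  FAIL
6) X + Z = 8 + 2 = 10, not 12  FAIL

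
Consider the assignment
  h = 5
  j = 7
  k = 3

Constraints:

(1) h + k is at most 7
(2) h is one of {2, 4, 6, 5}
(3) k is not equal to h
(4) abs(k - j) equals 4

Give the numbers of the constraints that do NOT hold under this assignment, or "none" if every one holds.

Violated: 1.

(1) h + k = 5 + 3 = 8; 8 > 7, bound 7 not met — fails.
(2) h = 5 is in {2, 4, 6, 5} — holds.
(3) k = 3, h = 5; distinct — holds.
(4) abs(3 - 7) = 4 — holds.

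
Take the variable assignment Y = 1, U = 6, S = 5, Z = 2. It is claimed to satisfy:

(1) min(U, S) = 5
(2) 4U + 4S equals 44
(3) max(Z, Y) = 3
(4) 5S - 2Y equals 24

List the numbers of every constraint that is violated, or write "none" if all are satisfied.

Violated: 3, 4.

(1) min(6, 5) = 5 — holds.
(2) 4U + 4S = 4(6) + 4(5) = 44 — holds.
(3) max(2, 1) = 2, not 3 — fails.
(4) 5S - 2Y = 5(5) - 2(1) = 23, not 24 — fails.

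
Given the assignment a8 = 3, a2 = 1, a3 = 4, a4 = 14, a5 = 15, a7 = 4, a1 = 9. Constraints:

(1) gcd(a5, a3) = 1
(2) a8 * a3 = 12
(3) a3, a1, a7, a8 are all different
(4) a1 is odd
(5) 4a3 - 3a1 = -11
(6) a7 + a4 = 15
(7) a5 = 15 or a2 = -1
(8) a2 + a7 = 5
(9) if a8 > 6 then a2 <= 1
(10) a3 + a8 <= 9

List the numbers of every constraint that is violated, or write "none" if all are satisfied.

Constraints 3 and 6 are violated.

(1) gcd(15, 4) = 1  yes
(2) a8 * a3 = 3 * 4 = 12  yes
(3) a3 = a7 = 4, not all different  no
(4) a1 = 9 is odd  yes
(5) 4a3 - 3a1 = 4(4) - 3(9) = -11  yes
(6) a7 + a4 = 4 + 14 = 18, not 15  no
(7) a5 = 15 = 15 (first disjunct)  yes
(8) a2 + a7 = 1 + 4 = 5  yes
(9) a8 = 3, not > 6; antecedent false, conditional vacuously true  yes
(10) a3 + a8 = 4 + 3 = 7; 7 ≤ 9  yes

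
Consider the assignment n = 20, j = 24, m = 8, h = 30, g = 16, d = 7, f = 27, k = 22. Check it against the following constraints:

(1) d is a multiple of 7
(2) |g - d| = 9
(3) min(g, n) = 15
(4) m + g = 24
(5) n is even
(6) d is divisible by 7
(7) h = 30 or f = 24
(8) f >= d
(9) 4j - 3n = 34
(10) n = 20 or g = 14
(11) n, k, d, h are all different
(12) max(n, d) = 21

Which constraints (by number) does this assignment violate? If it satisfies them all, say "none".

The assignment fails constraints 3, 9, and 12.

(1) 7 / 7 = 1, so 7 divides 7  true
(2) |16 - 7| = 9  true
(3) min(16, 20) = 16, not 15  false
(4) m + g = 8 + 16 = 24  true
(5) n = 20 is even  true
(6) 7 / 7 = 1, so 7 divides 7  true
(7) h = 30 = 30 (first disjunct)  true
(8) f = 27, d = 7; 27 ≥ 7  true
(9) 4j - 3n = 4(24) - 3(20) = 36, not 34  false
(10) n = 20 = 20 (first disjunct)  true
(11) values 20, 22, 7, 30 are pairwise distinct  true
(12) max(20, 7) = 20, not 21  false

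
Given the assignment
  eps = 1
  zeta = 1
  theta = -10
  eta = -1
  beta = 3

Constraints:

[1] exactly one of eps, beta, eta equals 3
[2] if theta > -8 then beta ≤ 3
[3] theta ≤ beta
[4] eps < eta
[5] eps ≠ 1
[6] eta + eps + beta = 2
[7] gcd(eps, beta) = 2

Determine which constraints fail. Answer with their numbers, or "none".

No — constraints 4, 5, 6, and 7 are not satisfied.

[1] eps=1, beta=3, eta=-1; 1 of them equals 3 — OK.
[2] theta = -10, not > -8; antecedent false, conditional vacuously true — OK.
[3] theta = -10, beta = 3; -10 ≤ 3 — OK.
[4] eps = 1, eta = -1; 1 ≥ -1 (want <) — violated.
[5] eps = 1, but 1 is required to differ — violated.
[6] eta + eps + beta = -1 + 1 + 3 = 3, not 2 — violated.
[7] gcd(1, 3) = 1, not 2 — violated.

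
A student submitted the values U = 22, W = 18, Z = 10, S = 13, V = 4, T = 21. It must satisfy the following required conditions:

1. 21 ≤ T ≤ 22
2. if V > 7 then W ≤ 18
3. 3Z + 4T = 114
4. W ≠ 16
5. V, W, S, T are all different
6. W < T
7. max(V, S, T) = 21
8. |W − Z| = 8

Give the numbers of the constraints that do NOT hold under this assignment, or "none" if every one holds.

All constraints are satisfied.

1. T = 21 lies in [21, 22] — holds.
2. V = 4, not > 7; antecedent false, conditional vacuously true — holds.
3. 3Z + 4T = 3(10) + 4(21) = 114 — holds.
4. W = 18, and 18 ≠ 16 — holds.
5. values 4, 18, 13, 21 are pairwise distinct — holds.
6. W = 18, T = 21; 18 < 21 — holds.
7. max(4, 13, 21) = 21 — holds.
8. |18 − 10| = 8 — holds.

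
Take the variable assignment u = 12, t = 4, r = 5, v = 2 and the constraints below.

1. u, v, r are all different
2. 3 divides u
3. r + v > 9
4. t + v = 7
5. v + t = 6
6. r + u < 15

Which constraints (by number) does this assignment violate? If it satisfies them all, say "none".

1. values 12, 2, 5 are pairwise distinct — holds.
2. 12 / 3 = 4, so 3 divides 12 — holds.
3. r + v = 5 + 2 = 7; 7 ≤ 9, bound 9 not met — fails.
4. t + v = 4 + 2 = 6, not 7 — fails.
5. v + t = 2 + 4 = 6 — holds.
6. r + u = 5 + 12 = 17; 17 ≥ 15, bound 15 not met — fails.

Constraints 3, 4, 6 do not hold.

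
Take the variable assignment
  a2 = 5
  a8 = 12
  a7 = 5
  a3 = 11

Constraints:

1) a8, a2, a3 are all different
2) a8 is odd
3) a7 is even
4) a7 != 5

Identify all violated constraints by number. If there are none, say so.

The assignment fails constraints 2, 3, and 4.

1) values 12, 5, 11 are pairwise distinct — holds.
2) a8 = 12 is even — fails.
3) a7 = 5 is odd — fails.
4) a7 = 5, but 5 is required to differ — fails.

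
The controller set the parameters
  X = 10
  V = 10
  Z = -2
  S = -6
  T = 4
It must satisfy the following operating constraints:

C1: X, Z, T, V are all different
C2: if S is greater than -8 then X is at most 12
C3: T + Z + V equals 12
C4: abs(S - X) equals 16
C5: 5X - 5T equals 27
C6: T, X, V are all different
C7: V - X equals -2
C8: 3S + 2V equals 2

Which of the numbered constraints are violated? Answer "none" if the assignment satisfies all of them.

Constraints 1, 5, 6, 7 are violated.

C1: X = V = 10, not all different  no
C2: S = -6 > -8, so we need X ≤ 12; X = 10 ≤ 12  yes
C3: T + Z + V = 4 + (-2) + 10 = 12  yes
C4: abs(-6 - 10) = 16  yes
C5: 5X - 5T = 5(10) - 5(4) = 30, not 27  no
C6: X = V = 10, not all different  no
C7: V - X = 10 - 10 = 0, not -2  no
C8: 3S + 2V = 3(-6) + 2(10) = 2  yes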